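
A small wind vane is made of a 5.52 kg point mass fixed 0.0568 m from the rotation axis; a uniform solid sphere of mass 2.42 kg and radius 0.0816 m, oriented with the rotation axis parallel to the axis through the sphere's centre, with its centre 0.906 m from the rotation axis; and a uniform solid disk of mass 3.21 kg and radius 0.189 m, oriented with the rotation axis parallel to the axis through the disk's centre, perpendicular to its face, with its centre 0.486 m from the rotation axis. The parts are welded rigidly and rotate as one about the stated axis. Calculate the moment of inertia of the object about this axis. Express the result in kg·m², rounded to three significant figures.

Point mass: I_cm = 0; centre at d = 0.0568 m, so the parallel axis theorem gives I = 0 + (5.52)(0.0568)² = 0.017809 kg·m².
Solid sphere: I_cm = (2/5)MR² = (2/5)(2.42)(0.0816)² = 0.0064455 kg·m²; centre at d = 0.906 m, so the parallel axis theorem gives I = 0.0064455 + (2.42)(0.906)² = 1.9929 kg·m².
Solid disk: I_cm = (1/2)MR² = (1/2)(3.21)(0.189)² = 0.057332 kg·m²; centre at d = 0.486 m, so the parallel axis theorem gives I = 0.057332 + (3.21)(0.486)² = 0.81552 kg·m².
Total I = 0.017809 + 1.9929 + 0.81552 = 2.8262 kg·m².

2.83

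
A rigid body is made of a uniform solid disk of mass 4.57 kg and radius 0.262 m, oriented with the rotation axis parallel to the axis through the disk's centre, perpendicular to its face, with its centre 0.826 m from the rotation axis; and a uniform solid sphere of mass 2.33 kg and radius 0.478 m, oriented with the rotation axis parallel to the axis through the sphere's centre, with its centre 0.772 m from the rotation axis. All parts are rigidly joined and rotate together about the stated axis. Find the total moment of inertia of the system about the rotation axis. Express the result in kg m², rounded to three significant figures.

4.88

Solid disk: I_cm = (1/2)MR² = (1/2)(4.57)(0.262)² = 0.15685 kg m²; centre at d = 0.826 m, so I = I_cm + Md² gives I = 0.15685 + (4.57)(0.826)² = 3.2749 kg m².
Solid sphere: I_cm = (2/5)MR² = (2/5)(2.33)(0.478)² = 0.21295 kg m²; centre at d = 0.772 m, so I = I_cm + Md² gives I = 0.21295 + (2.33)(0.772)² = 1.6016 kg m².
Total I = 3.2749 + 1.6016 = 4.8764 kg m².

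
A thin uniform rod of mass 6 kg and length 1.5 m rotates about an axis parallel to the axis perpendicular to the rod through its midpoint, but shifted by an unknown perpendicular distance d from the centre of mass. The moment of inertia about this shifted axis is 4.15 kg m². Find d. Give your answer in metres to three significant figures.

About the centre-of-mass axis, I_cm = (1/12)ML² = (1/12)(6)(1.5)² = 1.125 kg m².
Parallel axis theorem: I = I_cm + Md², so Md² = 4.15 − 1.125 = 3.025 kg m².
d = √(3.025 / 6) = 0.71005 m.

0.710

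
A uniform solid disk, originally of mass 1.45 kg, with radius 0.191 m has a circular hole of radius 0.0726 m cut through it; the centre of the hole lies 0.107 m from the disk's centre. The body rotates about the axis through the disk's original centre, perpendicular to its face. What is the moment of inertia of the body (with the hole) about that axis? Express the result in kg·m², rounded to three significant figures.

Unpierced body about its centre: I₀ = (1/2)MR² = (1/2)(1.45)(0.191)² = 0.026449 kg·m².
The removed disk has mass m = M·(r/R)² = (1.45)(0.0726/0.191)² = 0.2095 kg (same uniform areal density).
Its moment of inertia about the rotation axis (parallel-axis theorem): I_hole = (1/2)mr² + md² = (1/2)(0.2095)(0.0726)² + (0.2095)(0.107)² = 0.0029506 kg·m².
Treating the hole as negative mass, I = I₀ − I_hole = 0.026449 − 0.0029506 = 0.023498 kg·m².

0.0235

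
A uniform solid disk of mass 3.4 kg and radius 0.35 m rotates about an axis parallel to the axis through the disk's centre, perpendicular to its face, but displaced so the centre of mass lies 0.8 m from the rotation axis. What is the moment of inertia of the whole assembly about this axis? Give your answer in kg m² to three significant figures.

I_cm = (1/2)MR² = (1/2)(3.4)(0.35)² = 0.20825 kg m²; centre at d = 0.8 m, so I = I_cm + Md² gives I = 0.20825 + (3.4)(0.8)² = 2.3843 kg m².

2.38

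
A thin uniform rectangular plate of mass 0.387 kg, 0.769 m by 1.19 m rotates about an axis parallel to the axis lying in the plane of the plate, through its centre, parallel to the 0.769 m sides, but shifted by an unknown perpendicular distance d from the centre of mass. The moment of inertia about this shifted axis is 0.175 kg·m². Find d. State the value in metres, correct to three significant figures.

About the centre-of-mass axis, I_cm = (1/12)Mb² = (1/12)(0.387)(1.19)² = 0.045669 kg·m².
Parallel axis theorem: I = I_cm + Md², so Md² = 0.175 − 0.045669 = 0.12933 kg·m².
d = √(0.12933 / 0.387) = 0.57809 m.

0.578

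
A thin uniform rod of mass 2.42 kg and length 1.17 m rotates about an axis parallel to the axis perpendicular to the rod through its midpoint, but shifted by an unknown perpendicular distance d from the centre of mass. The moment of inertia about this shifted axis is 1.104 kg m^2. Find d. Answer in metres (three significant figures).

About the centre-of-mass axis, I_cm = (1/12)ML² = (1/12)(2.42)(1.17)² = 0.27606 kg m^2.
Parallel axis theorem: I = I_cm + Md², so Md² = 1.104 − 0.27606 = 0.82794 kg m^2.
d = √(0.82794 / 2.42) = 0.58491 m.

0.585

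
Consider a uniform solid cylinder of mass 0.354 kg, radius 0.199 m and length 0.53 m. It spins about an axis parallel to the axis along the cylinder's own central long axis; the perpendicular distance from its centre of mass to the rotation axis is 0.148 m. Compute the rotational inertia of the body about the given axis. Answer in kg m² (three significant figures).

I_cm = (1/2)MR² = (1/2)(0.354)(0.199)² = 0.0070094 kg m²; centre at d = 0.148 m, so I = I_cm + Md² gives I = 0.0070094 + (0.354)(0.148)² = 0.014763 kg m².

0.0148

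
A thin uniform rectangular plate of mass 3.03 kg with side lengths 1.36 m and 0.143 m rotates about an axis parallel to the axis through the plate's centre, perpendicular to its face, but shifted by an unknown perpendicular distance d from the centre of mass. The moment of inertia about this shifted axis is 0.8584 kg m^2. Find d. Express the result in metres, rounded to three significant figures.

About the centre-of-mass axis, I_cm = (1/12)M(a²+b²) = (1/12)(3.03)[(1.36)² + (0.143)²] = 0.47219 kg m^2.
Parallel axis theorem: I = I_cm + Md², so Md² = 0.8584 − 0.47219 = 0.38621 kg m^2.
d = √(0.38621 / 3.03) = 0.35702 m.

0.357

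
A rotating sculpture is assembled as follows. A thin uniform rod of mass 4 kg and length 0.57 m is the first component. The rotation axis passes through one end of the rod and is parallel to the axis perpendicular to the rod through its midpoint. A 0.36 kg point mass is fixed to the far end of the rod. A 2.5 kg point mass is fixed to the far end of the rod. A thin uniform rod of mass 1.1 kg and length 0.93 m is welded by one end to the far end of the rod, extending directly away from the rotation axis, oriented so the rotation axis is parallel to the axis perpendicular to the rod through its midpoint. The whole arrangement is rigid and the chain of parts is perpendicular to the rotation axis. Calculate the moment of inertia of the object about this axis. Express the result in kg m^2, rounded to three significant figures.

2.62

Thin rod: I_cm = (1/12)ML² = (1/12)(4)(0.57)² = 0.1083 kg m^2; centre at d = 0.285 m, so I = I_cm + Md² gives I = 0.1083 + (4)(0.285)² = 0.4332 kg m^2.
Point mass: I_cm = 0; centre at d = 0.285 + 0.285 = 0.57 m, so I = I_cm + Md² gives I = 0 + (0.36)(0.57)² = 0.11696 kg m^2.
Point mass: I_cm = 0; centre at d = 0.285 + 0.285 = 0.57 m, so I = I_cm + Md² gives I = 0 + (2.5)(0.57)² = 0.81225 kg m^2.
Thin rod: I_cm = (1/12)ML² = (1/12)(1.1)(0.93)² = 0.079283 kg m^2; centre at d = 0.285 + 0.285 + 0.465 = 1.035 m, so I = I_cm + Md² gives I = 0.079283 + (1.1)(1.035)² = 1.2576 kg m^2.
Total I = 0.4332 + 0.11696 + 0.81225 + 1.2576 = 2.62 kg m^2.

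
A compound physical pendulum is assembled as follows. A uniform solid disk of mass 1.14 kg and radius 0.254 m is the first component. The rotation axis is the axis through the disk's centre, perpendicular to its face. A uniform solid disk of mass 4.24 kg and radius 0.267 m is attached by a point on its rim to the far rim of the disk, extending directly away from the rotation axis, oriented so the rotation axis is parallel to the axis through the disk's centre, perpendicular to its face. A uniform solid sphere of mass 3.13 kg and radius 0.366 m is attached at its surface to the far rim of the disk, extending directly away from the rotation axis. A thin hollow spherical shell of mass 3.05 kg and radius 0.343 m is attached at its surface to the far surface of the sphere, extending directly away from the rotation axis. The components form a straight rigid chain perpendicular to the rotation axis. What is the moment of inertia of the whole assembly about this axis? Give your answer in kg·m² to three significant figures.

16.5

Solid disk: I_cm = (1/2)MR² = (1/2)(1.14)(0.254)² = 0.036774 kg·m²; axis through the centre, so I = 0.036774 kg·m².
Solid disk: I_cm = (1/2)MR² = (1/2)(4.24)(0.267)² = 0.15113 kg·m²; centre at d = 0.254 + 0.267 = 0.521 m, so the parallel axis theorem gives I = 0.15113 + (4.24)(0.521)² = 1.302 kg·m².
Solid sphere: I_cm = (2/5)MR² = (2/5)(3.13)(0.366)² = 0.16771 kg·m²; centre at d = 0.254 + 0.267 + 0.267 + 0.366 = 1.154 m, so the parallel axis theorem gives I = 0.16771 + (3.13)(1.154)² = 4.336 kg·m².
Spherical shell: I_cm = (2/3)MR² = (2/3)(3.05)(0.343)² = 0.23922 kg·m²; centre at d = 0.254 + 0.267 + 0.267 + 0.366 + 0.366 + 0.343 = 1.863 m, so the parallel axis theorem gives I = 0.23922 + (3.05)(1.863)² = 10.825 kg·m².
Total I = 0.036774 + 1.302 + 4.336 + 10.825 = 16.5 kg·m².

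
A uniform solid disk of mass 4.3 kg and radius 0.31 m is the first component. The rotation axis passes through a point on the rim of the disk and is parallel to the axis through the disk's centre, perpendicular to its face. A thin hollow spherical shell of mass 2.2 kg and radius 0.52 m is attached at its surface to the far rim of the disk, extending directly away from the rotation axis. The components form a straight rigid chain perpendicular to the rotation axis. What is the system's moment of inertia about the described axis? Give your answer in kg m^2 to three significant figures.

3.88

Solid disk: I_cm = (1/2)MR² = (1/2)(4.3)(0.31)² = 0.20661 kg m^2; centre at d = 0.31 m, so I = I_cm + Md² gives I = 0.20661 + (4.3)(0.31)² = 0.61984 kg m^2.
Spherical shell: I_cm = (2/3)MR² = (2/3)(2.2)(0.52)² = 0.39659 kg m^2; centre at d = 0.31 + 0.31 + 0.52 = 1.14 m, so I = I_cm + Md² gives I = 0.39659 + (2.2)(1.14)² = 3.2557 kg m^2.
Total I = 0.61984 + 3.2557 = 3.8756 kg m^2.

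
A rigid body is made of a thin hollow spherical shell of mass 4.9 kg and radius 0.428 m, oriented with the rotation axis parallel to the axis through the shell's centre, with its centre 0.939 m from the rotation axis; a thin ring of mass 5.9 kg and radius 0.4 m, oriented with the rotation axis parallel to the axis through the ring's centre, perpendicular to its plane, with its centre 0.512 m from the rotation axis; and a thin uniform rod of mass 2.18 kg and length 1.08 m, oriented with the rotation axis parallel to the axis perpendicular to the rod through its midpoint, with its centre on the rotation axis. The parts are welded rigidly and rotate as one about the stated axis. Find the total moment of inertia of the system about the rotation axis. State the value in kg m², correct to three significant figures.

7.62

Spherical shell: I_cm = (2/3)MR² = (2/3)(4.9)(0.428)² = 0.5984 kg m²; centre at d = 0.939 m, so the parallel axis theorem gives I = 0.5984 + (4.9)(0.939)² = 4.9188 kg m².
Thin ring: I_cm = MR² = (5.9)(0.4)² = 0.944 kg m²; centre at d = 0.512 m, so the parallel axis theorem gives I = 0.944 + (5.9)(0.512)² = 2.4906 kg m².
Thin rod: I_cm = (1/12)ML² = (1/12)(2.18)(1.08)² = 0.2119 kg m²; axis through the centre, so I = 0.2119 kg m².
Total I = 4.9188 + 2.4906 + 0.2119 = 7.6214 kg m².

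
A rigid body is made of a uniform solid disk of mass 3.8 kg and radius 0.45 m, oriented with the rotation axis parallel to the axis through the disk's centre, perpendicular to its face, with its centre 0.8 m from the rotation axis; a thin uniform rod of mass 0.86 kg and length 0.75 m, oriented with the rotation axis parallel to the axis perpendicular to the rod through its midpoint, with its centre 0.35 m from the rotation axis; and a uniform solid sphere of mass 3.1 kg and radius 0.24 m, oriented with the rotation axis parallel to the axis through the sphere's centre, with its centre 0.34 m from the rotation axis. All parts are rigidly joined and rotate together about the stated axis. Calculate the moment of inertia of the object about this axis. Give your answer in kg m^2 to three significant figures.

3.39

Solid disk: I_cm = (1/2)MR² = (1/2)(3.8)(0.45)² = 0.38475 kg m^2; centre at d = 0.8 m, so the parallel axis theorem gives I = 0.38475 + (3.8)(0.8)² = 2.8168 kg m^2.
Thin rod: I_cm = (1/12)ML² = (1/12)(0.86)(0.75)² = 0.040312 kg m^2; centre at d = 0.35 m, so the parallel axis theorem gives I = 0.040312 + (0.86)(0.35)² = 0.14566 kg m^2.
Solid sphere: I_cm = (2/5)MR² = (2/5)(3.1)(0.24)² = 0.071424 kg m^2; centre at d = 0.34 m, so the parallel axis theorem gives I = 0.071424 + (3.1)(0.34)² = 0.42978 kg m^2.
Total I = 2.8168 + 0.14566 + 0.42978 = 3.3922 kg m^2.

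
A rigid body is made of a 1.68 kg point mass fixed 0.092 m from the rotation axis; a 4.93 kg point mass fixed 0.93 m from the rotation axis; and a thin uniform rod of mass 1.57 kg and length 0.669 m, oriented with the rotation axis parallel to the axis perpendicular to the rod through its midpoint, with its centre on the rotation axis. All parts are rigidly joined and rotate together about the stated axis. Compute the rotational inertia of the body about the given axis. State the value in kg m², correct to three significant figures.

4.34

Point mass: I_cm = 0; centre at d = 0.092 m, so I = I_cm + Md² gives I = 0 + (1.68)(0.092)² = 0.01422 kg m².
Point mass: I_cm = 0; centre at d = 0.93 m, so I = I_cm + Md² gives I = 0 + (4.93)(0.93)² = 4.264 kg m².
Thin rod: I_cm = (1/12)ML² = (1/12)(1.57)(0.669)² = 0.058556 kg m²; axis through the centre, so I = 0.058556 kg m².
Total I = 0.01422 + 4.264 + 0.058556 = 4.3367 kg m².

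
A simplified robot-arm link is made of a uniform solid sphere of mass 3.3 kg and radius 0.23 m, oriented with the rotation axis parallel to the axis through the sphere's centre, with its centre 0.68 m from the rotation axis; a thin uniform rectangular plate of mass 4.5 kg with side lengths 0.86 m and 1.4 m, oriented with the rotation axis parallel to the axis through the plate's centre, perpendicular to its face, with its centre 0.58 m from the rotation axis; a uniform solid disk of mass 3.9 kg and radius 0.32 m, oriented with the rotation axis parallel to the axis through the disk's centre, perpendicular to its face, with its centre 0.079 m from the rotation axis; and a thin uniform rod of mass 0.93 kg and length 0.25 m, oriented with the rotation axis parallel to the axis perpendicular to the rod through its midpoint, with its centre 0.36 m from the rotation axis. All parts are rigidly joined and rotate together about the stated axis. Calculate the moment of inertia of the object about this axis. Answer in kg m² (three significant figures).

4.47

Solid sphere: I_cm = (2/5)MR² = (2/5)(3.3)(0.23)² = 0.069828 kg m²; centre at d = 0.68 m, so the parallel axis theorem gives I = 0.069828 + (3.3)(0.68)² = 1.5957 kg m².
Rectangular plate: I_cm = (1/12)M(a²+b²) = (1/12)(4.5)[(0.86)² + (1.4)²] = 1.0123 kg m²; centre at d = 0.58 m, so the parallel axis theorem gives I = 1.0123 + (4.5)(0.58)² = 2.5261 kg m².
Solid disk: I_cm = (1/2)MR² = (1/2)(3.9)(0.32)² = 0.19968 kg m²; centre at d = 0.079 m, so the parallel axis theorem gives I = 0.19968 + (3.9)(0.079)² = 0.22402 kg m².
Thin rod: I_cm = (1/12)ML² = (1/12)(0.93)(0.25)² = 0.0048437 kg m²; centre at d = 0.36 m, so the parallel axis theorem gives I = 0.0048437 + (0.93)(0.36)² = 0.12537 kg m².
Total I = 1.5957 + 2.5261 + 0.22402 + 0.12537 = 4.4713 kg m².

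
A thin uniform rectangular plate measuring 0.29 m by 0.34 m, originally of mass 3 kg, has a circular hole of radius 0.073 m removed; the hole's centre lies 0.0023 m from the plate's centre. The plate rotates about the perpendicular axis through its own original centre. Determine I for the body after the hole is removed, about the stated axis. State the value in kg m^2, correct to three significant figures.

0.0486

Unpierced body about its centre: I₀ = (1/12)M(a²+b²) = (1/12)(3)[(0.29)² + (0.34)²] = 0.049925 kg m^2.
The removed disk has mass m = M·πr²/(ab) = (3)·π(0.073)²/(0.29·0.34) = 0.50938 kg (same uniform areal density).
Its moment of inertia about the rotation axis (parallel-axis theorem): I_hole = (1/2)mr² + md² = (1/2)(0.50938)(0.073)² + (0.50938)(0.0023)² = 0.0013599 kg m^2.
Treating the hole as negative mass, I = I₀ − I_hole = 0.049925 − 0.0013599 = 0.048565 kg m^2.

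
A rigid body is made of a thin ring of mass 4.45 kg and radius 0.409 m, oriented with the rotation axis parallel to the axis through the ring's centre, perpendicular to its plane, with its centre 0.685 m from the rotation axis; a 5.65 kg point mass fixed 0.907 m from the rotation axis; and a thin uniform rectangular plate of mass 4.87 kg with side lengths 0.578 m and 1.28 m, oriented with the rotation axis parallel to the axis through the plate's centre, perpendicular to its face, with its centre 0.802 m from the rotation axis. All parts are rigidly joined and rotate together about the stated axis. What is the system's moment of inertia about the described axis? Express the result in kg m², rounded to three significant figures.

Thin ring: I_cm = MR² = (4.45)(0.409)² = 0.7444 kg m²; centre at d = 0.685 m, so the parallel axis theorem gives I = 0.7444 + (4.45)(0.685)² = 2.8325 kg m².
Point mass: I_cm = 0; centre at d = 0.907 m, so the parallel axis theorem gives I = 0 + (5.65)(0.907)² = 4.648 kg m².
Rectangular plate: I_cm = (1/12)M(a²+b²) = (1/12)(4.87)[(0.578)² + (1.28)²] = 0.8005 kg m²; centre at d = 0.802 m, so the parallel axis theorem gives I = 0.8005 + (4.87)(0.802)² = 3.9329 kg m².
Total I = 2.8325 + 4.648 + 3.9329 = 11.413 kg m².

11.4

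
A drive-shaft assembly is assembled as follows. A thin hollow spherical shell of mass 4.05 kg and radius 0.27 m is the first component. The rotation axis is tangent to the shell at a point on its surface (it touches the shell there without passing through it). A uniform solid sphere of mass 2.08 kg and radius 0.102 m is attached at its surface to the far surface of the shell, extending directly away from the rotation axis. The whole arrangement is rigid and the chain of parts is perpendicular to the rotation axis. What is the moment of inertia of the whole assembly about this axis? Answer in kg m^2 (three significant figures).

1.36

Spherical shell: I_cm = (2/3)MR² = (2/3)(4.05)(0.27)² = 0.19683 kg m^2; centre at d = 0.27 m, so the parallel axis theorem gives I = 0.19683 + (4.05)(0.27)² = 0.49208 kg m^2.
Solid sphere: I_cm = (2/5)MR² = (2/5)(2.08)(0.102)² = 0.0086561 kg m^2; centre at d = 0.27 + 0.27 + 0.102 = 0.642 m, so the parallel axis theorem gives I = 0.0086561 + (2.08)(0.642)² = 0.86596 kg m^2.
Total I = 0.49208 + 0.86596 = 1.358 kg m^2.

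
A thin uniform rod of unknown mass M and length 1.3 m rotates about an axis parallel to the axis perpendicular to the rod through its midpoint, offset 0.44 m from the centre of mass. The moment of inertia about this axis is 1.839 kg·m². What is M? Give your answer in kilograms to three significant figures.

I = I_cm + Md² = (1/12)ML² + Md² = M·[0.0833333·(1.3)² + (0.44)²] = M·0.33443.
So M = 1.839 / 0.33443 = 5.4989 kg.

5.50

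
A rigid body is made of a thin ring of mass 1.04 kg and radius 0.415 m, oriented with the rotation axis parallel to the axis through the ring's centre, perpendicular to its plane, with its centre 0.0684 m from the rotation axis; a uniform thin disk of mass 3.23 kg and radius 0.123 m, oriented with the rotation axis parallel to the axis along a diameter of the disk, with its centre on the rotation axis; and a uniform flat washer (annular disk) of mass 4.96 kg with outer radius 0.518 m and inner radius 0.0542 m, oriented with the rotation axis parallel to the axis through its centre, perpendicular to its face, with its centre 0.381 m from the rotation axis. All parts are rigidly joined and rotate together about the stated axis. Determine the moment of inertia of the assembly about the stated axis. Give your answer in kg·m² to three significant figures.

Thin ring: I_cm = MR² = (1.04)(0.415)² = 0.17911 kg·m²; centre at d = 0.0684 m, so the parallel axis theorem gives I = 0.17911 + (1.04)(0.0684)² = 0.18398 kg·m².
Thin disk: I_cm = (1/4)MR² = (1/4)(3.23)(0.123)² = 0.012217 kg·m²; axis through the centre, so I = 0.012217 kg·m².
Annular disk: I_cm = (1/2)M(R²+r²) = (1/2)(4.96)[(0.518)² + (0.0542)²] = 0.67273 kg·m²; centre at d = 0.381 m, so the parallel axis theorem gives I = 0.67273 + (4.96)(0.381)² = 1.3927 kg·m².
Total I = 0.18398 + 0.012217 + 1.3927 = 1.5889 kg·m².

1.59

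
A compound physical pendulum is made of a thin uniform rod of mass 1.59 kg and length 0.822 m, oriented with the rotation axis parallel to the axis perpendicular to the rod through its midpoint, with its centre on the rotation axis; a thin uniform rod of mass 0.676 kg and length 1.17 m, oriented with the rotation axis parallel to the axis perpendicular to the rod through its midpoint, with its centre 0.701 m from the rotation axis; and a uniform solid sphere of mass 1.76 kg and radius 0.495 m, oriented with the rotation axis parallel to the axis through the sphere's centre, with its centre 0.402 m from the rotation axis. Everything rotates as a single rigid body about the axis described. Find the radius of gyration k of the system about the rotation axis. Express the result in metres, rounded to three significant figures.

Thin rod: I_cm = (1/12)ML² = (1/12)(1.59)(0.822)² = 0.089528 kg m²; axis through the centre, so I = 0.089528 kg m².
Thin rod: I_cm = (1/12)ML² = (1/12)(0.676)(1.17)² = 0.077115 kg m²; centre at d = 0.701 m, so I = I_cm + Md² gives I = 0.077115 + (0.676)(0.701)² = 0.4093 kg m².
Solid sphere: I_cm = (2/5)MR² = (2/5)(1.76)(0.495)² = 0.1725 kg m²; centre at d = 0.402 m, so I = I_cm + Md² gives I = 0.1725 + (1.76)(0.402)² = 0.45692 kg m².
Total I = 0.95575 kg m²; total mass M = 4.026 kg.
k = √(I/M) = √(0.95575/4.026) = 0.48723 m.

0.487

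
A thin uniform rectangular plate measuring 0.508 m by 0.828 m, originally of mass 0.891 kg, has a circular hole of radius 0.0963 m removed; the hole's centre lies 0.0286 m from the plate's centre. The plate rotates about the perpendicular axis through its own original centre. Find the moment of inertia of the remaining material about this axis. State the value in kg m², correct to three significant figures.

0.0697

Unpierced body about its centre: I₀ = (1/12)M(a²+b²) = (1/12)(0.891)[(0.508)² + (0.828)²] = 0.070066 kg m².
The removed disk has mass m = M·πr²/(ab) = (0.891)·π(0.0963)²/(0.508·0.828) = 0.061714 kg (same uniform areal density).
Its moment of inertia about the rotation axis (parallel-axis theorem): I_hole = (1/2)mr² + md² = (1/2)(0.061714)(0.0963)² + (0.061714)(0.0286)² = 0.00033664 kg m².
Treating the hole as negative mass, I = I₀ − I_hole = 0.070066 − 0.00033664 = 0.069729 kg m².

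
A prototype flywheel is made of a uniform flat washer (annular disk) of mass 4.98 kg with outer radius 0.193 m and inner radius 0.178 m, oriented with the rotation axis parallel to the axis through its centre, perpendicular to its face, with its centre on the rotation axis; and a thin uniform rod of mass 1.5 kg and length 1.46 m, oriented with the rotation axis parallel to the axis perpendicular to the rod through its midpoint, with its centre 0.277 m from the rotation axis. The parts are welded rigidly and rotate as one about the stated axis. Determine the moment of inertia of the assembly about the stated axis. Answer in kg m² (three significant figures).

0.553

Annular disk: I_cm = (1/2)M(R²+r²) = (1/2)(4.98)[(0.193)² + (0.178)²] = 0.17164 kg m²; axis through the centre, so I = 0.17164 kg m².
Thin rod: I_cm = (1/12)ML² = (1/12)(1.5)(1.46)² = 0.26645 kg m²; centre at d = 0.277 m, so the parallel axis theorem gives I = 0.26645 + (1.5)(0.277)² = 0.38154 kg m².
Total I = 0.17164 + 0.38154 = 0.55319 kg m².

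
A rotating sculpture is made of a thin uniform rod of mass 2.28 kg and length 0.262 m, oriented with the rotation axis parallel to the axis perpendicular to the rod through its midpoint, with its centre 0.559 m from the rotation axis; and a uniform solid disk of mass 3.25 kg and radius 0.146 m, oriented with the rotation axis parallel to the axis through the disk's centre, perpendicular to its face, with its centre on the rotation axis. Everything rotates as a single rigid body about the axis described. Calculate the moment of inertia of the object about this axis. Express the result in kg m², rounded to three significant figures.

0.760

Thin rod: I_cm = (1/12)ML² = (1/12)(2.28)(0.262)² = 0.013042 kg m²; centre at d = 0.559 m, so the parallel axis theorem gives I = 0.013042 + (2.28)(0.559)² = 0.7255 kg m².
Solid disk: I_cm = (1/2)MR² = (1/2)(3.25)(0.146)² = 0.034638 kg m²; axis through the centre, so I = 0.034638 kg m².
Total I = 0.7255 + 0.034638 = 0.76014 kg m².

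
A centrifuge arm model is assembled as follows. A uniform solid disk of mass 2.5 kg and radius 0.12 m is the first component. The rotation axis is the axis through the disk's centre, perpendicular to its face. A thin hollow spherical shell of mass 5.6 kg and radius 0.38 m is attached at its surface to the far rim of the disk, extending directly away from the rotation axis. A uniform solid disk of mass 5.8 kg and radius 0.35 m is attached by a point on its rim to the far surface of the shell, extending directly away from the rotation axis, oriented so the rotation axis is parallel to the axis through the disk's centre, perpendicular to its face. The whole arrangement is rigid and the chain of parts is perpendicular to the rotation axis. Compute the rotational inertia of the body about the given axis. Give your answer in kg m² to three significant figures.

Solid disk: I_cm = (1/2)MR² = (1/2)(2.5)(0.12)² = 0.018 kg m²; axis through the centre, so I = 0.018 kg m².
Spherical shell: I_cm = (2/3)MR² = (2/3)(5.6)(0.38)² = 0.53909 kg m²; centre at d = 0.12 + 0.38 = 0.5 m, so the parallel axis theorem gives I = 0.53909 + (5.6)(0.5)² = 1.9391 kg m².
Solid disk: I_cm = (1/2)MR² = (1/2)(5.8)(0.35)² = 0.35525 kg m²; centre at d = 0.12 + 0.38 + 0.38 + 0.35 = 1.23 m, so the parallel axis theorem gives I = 0.35525 + (5.8)(1.23)² = 9.1301 kg m².
Total I = 0.018 + 1.9391 + 9.1301 = 11.087 kg m².

11.1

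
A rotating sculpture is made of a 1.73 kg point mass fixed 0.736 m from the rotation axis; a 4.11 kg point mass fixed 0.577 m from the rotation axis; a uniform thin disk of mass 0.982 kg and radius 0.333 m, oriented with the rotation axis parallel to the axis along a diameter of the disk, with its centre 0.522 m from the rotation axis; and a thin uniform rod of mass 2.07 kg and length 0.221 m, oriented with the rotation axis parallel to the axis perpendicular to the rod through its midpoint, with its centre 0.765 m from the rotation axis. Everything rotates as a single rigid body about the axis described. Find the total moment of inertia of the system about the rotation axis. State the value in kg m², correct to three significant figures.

3.82

Point mass: I_cm = 0; centre at d = 0.736 m, so I = I_cm + Md² gives I = 0 + (1.73)(0.736)² = 0.93713 kg m².
Point mass: I_cm = 0; centre at d = 0.577 m, so I = I_cm + Md² gives I = 0 + (4.11)(0.577)² = 1.3683 kg m².
Thin disk: I_cm = (1/4)MR² = (1/4)(0.982)(0.333)² = 0.027223 kg m²; centre at d = 0.522 m, so I = I_cm + Md² gives I = 0.027223 + (0.982)(0.522)² = 0.2948 kg m².
Thin rod: I_cm = (1/12)ML² = (1/12)(2.07)(0.221)² = 0.0084251 kg m²; centre at d = 0.765 m, so I = I_cm + Md² gives I = 0.0084251 + (2.07)(0.765)² = 1.2198 kg m².
Total I = 0.93713 + 1.3683 + 0.2948 + 1.2198 = 3.8201 kg m².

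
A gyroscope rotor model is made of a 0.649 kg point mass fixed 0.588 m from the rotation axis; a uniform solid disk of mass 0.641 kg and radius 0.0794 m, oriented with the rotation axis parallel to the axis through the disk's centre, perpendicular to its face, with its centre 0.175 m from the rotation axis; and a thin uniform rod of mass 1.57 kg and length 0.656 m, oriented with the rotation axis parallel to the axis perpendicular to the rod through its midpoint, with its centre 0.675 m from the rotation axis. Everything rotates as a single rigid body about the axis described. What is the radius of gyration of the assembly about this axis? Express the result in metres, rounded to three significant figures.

0.597

Point mass: I_cm = 0; centre at d = 0.588 m, so the parallel axis theorem gives I = 0 + (0.649)(0.588)² = 0.22439 kg m^2.
Solid disk: I_cm = (1/2)MR² = (1/2)(0.641)(0.0794)² = 0.0020205 kg m^2; centre at d = 0.175 m, so the parallel axis theorem gives I = 0.0020205 + (0.641)(0.175)² = 0.021651 kg m^2.
Thin rod: I_cm = (1/12)ML² = (1/12)(1.57)(0.656)² = 0.056302 kg m^2; centre at d = 0.675 m, so the parallel axis theorem gives I = 0.056302 + (1.57)(0.675)² = 0.77163 kg m^2.
Total I = 1.0177 kg m^2; total mass M = 2.86 kg.
k = √(I/M) = √(1.0177/2.86) = 0.59651 m.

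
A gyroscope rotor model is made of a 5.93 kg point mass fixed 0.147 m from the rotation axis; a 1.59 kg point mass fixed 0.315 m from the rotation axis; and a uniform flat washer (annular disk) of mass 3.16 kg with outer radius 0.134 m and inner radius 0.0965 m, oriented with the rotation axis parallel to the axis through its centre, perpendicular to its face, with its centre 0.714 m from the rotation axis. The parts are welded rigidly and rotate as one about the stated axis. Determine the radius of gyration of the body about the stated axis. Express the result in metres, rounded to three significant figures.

Point mass: I_cm = 0; centre at d = 0.147 m, so I = I_cm + Md² gives I = 0 + (5.93)(0.147)² = 0.12814 kg m^2.
Point mass: I_cm = 0; centre at d = 0.315 m, so I = I_cm + Md² gives I = 0 + (1.59)(0.315)² = 0.15777 kg m^2.
Annular disk: I_cm = (1/2)M(R²+r²) = (1/2)(3.16)[(0.134)² + (0.0965)²] = 0.043084 kg m^2; centre at d = 0.714 m, so I = I_cm + Md² gives I = 0.043084 + (3.16)(0.714)² = 1.654 kg m^2.
Total I = 1.9399 kg m^2; total mass M = 10.68 kg.
k = √(I/M) = √(1.9399/10.68) = 0.4262 m.

0.426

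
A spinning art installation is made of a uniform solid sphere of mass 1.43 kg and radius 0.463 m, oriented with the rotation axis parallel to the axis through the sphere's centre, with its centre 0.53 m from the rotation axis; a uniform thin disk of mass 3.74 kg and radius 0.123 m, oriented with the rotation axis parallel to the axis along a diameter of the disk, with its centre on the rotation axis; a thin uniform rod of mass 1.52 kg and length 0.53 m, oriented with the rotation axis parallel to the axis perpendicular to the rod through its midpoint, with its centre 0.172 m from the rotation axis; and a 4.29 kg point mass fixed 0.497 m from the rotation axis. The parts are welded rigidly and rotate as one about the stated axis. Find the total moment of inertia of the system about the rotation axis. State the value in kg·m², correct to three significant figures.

1.68

Solid sphere: I_cm = (2/5)MR² = (2/5)(1.43)(0.463)² = 0.12262 kg·m²; centre at d = 0.53 m, so I = I_cm + Md² gives I = 0.12262 + (1.43)(0.53)² = 0.52431 kg·m².
Thin disk: I_cm = (1/4)MR² = (1/4)(3.74)(0.123)² = 0.014146 kg·m²; axis through the centre, so I = 0.014146 kg·m².
Thin rod: I_cm = (1/12)ML² = (1/12)(1.52)(0.53)² = 0.035581 kg·m²; centre at d = 0.172 m, so I = I_cm + Md² gives I = 0.035581 + (1.52)(0.172)² = 0.080548 kg·m².
Point mass: I_cm = 0; centre at d = 0.497 m, so I = I_cm + Md² gives I = 0 + (4.29)(0.497)² = 1.0597 kg·m².
Total I = 0.52431 + 0.014146 + 0.080548 + 1.0597 = 1.6787 kg·m².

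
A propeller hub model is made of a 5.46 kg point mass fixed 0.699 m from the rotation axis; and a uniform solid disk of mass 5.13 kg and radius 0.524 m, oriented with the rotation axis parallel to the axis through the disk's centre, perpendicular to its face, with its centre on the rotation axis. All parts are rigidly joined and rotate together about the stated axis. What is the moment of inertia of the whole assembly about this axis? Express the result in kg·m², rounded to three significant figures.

3.37

Point mass: I_cm = 0; centre at d = 0.699 m, so I = I_cm + Md² gives I = 0 + (5.46)(0.699)² = 2.6678 kg·m².
Solid disk: I_cm = (1/2)MR² = (1/2)(5.13)(0.524)² = 0.70429 kg·m²; axis through the centre, so I = 0.70429 kg·m².
Total I = 2.6678 + 0.70429 = 3.372 kg·m².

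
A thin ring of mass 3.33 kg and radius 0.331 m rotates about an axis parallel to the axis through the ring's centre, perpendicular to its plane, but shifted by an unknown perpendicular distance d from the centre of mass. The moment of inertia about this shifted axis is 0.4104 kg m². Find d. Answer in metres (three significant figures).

0.117

About the centre-of-mass axis, I_cm = MR² = (3.33)(0.331)² = 0.36484 kg m².
Parallel axis theorem: I = I_cm + Md², so Md² = 0.4104 − 0.36484 = 0.045562 kg m².
d = √(0.045562 / 3.33) = 0.11697 m.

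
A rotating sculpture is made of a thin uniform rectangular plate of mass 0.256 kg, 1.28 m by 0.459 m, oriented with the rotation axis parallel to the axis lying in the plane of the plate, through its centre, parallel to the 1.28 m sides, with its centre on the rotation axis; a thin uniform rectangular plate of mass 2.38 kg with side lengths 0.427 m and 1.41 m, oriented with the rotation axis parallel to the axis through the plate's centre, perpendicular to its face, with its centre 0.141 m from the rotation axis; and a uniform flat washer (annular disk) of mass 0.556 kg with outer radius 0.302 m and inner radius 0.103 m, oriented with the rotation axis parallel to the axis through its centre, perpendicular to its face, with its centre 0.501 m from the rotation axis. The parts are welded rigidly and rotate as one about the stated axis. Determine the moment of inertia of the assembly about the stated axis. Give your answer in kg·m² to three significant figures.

0.650

Rectangular plate: I_cm = (1/12)Mb² = (1/12)(0.256)(0.459)² = 0.0044945 kg·m²; axis through the centre, so I = 0.0044945 kg·m².
Rectangular plate: I_cm = (1/12)M(a²+b²) = (1/12)(2.38)[(0.427)² + (1.41)²] = 0.43047 kg·m²; centre at d = 0.141 m, so the parallel axis theorem gives I = 0.43047 + (2.38)(0.141)² = 0.47779 kg·m².
Annular disk: I_cm = (1/2)M(R²+r²) = (1/2)(0.556)[(0.302)² + (0.103)²] = 0.028304 kg·m²; centre at d = 0.501 m, so the parallel axis theorem gives I = 0.028304 + (0.556)(0.501)² = 0.16786 kg·m².
Total I = 0.0044945 + 0.47779 + 0.16786 = 0.65014 kg·m².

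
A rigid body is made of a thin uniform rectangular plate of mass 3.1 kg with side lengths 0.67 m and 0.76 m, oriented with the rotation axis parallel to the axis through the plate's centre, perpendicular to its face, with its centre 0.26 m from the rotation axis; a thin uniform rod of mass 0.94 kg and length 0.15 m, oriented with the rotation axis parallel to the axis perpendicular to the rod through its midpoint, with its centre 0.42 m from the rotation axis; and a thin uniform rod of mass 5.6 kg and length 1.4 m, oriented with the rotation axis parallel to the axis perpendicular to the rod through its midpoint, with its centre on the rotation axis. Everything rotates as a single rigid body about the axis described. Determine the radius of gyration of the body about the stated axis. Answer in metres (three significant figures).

Rectangular plate: I_cm = (1/12)M(a²+b²) = (1/12)(3.1)[(0.67)² + (0.76)²] = 0.26518 kg·m²; centre at d = 0.26 m, so I = I_cm + Md² gives I = 0.26518 + (3.1)(0.26)² = 0.47474 kg·m².
Thin rod: I_cm = (1/12)ML² = (1/12)(0.94)(0.15)² = 0.0017625 kg·m²; centre at d = 0.42 m, so I = I_cm + Md² gives I = 0.0017625 + (0.94)(0.42)² = 0.16758 kg·m².
Thin rod: I_cm = (1/12)ML² = (1/12)(5.6)(1.4)² = 0.91467 kg·m²; axis through the centre, so I = 0.91467 kg·m².
Total I = 1.557 kg·m²; total mass M = 9.64 kg.
k = √(I/M) = √(1.557/9.64) = 0.40189 m.

0.402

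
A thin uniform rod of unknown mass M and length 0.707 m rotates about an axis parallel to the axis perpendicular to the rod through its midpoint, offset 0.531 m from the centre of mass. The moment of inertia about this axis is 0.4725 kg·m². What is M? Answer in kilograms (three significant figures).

1.46

I = I_cm + Md² = (1/12)ML² + Md² = M·[0.0833333·(0.707)² + (0.531)²] = M·0.32362.
So M = 0.4725 / 0.32362 = 1.4601 kg.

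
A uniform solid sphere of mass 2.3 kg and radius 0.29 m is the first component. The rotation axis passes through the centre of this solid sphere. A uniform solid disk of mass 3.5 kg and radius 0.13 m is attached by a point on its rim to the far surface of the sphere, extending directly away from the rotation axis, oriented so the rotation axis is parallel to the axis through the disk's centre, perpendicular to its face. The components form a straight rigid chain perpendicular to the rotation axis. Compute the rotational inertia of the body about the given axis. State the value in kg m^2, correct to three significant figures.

0.724

Solid sphere: I_cm = (2/5)MR² = (2/5)(2.3)(0.29)² = 0.077372 kg m^2; axis through the centre, so I = 0.077372 kg m^2.
Solid disk: I_cm = (1/2)MR² = (1/2)(3.5)(0.13)² = 0.029575 kg m^2; centre at d = 0.29 + 0.13 = 0.42 m, so the parallel axis theorem gives I = 0.029575 + (3.5)(0.42)² = 0.64697 kg m^2.
Total I = 0.077372 + 0.64697 = 0.72435 kg m^2.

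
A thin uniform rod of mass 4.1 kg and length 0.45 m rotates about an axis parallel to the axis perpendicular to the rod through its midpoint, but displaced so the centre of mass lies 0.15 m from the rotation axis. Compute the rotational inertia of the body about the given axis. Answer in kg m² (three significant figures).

I_cm = (1/12)ML² = (1/12)(4.1)(0.45)² = 0.069187 kg m²; centre at d = 0.15 m, so I = I_cm + Md² gives I = 0.069187 + (4.1)(0.15)² = 0.16144 kg m².

0.161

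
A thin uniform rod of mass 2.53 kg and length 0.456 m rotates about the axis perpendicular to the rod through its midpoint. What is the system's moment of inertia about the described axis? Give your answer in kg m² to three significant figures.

0.0438

I_cm = (1/12)ML² = (1/12)(2.53)(0.456)² = 0.04384 kg m²; axis through the centre, so I = 0.04384 kg m².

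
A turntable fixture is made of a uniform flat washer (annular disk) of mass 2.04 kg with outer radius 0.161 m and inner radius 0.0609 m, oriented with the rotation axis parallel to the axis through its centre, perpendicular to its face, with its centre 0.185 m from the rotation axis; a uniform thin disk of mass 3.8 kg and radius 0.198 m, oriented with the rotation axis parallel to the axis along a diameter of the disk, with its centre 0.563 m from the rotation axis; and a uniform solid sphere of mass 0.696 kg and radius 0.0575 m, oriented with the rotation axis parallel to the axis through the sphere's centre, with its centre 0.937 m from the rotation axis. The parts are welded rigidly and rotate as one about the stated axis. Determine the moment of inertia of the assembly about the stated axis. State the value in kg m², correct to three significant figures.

Annular disk: I_cm = (1/2)M(R²+r²) = (1/2)(2.04)[(0.161)² + (0.0609)²] = 0.030222 kg m²; centre at d = 0.185 m, so I = I_cm + Md² gives I = 0.030222 + (2.04)(0.185)² = 0.10004 kg m².
Thin disk: I_cm = (1/4)MR² = (1/4)(3.8)(0.198)² = 0.037244 kg m²; centre at d = 0.563 m, so I = I_cm + Md² gives I = 0.037244 + (3.8)(0.563)² = 1.2417 kg m².
Solid sphere: I_cm = (2/5)MR² = (2/5)(0.696)(0.0575)² = 0.00092046 kg m²; centre at d = 0.937 m, so I = I_cm + Md² gives I = 0.00092046 + (0.696)(0.937)² = 0.61199 kg m².
Total I = 0.10004 + 1.2417 + 0.61199 = 1.9538 kg m².

1.95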